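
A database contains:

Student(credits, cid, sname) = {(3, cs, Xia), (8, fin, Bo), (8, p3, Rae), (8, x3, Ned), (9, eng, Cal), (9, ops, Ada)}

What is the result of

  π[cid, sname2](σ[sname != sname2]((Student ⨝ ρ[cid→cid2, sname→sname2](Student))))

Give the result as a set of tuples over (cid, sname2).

{(eng, Ada), (fin, Ned), (fin, Rae), (ops, Cal), (p3, Bo), (p3, Ned), (x3, Bo), (x3, Rae)}

ρ[cid→cid2, sname→sname2]: schema becomes (credits, cid2, sname2); tuples unchanged.
Student ⋈ ρ[cid→cid2, sname→sname2](Student) (natural join on credits): {(3, cs, Xia, cs, Xia), (8, fin, Bo, fin, Bo), (8, fin, Bo, p3, Rae), (8, fin, Bo, x3, Ned), (8, p3, Rae, fin, Bo), (8, p3, Rae, p3, Rae), (8, p3, Rae, x3, Ned), (8, x3, Ned, fin, Bo), (8, x3, Ned, p3, Rae), (8, x3, Ned, x3, Ned), (9, eng, Cal, eng, Cal), (9, eng, Cal, ops, Ada), (9, ops, Ada, eng, Cal), (9, ops, Ada, ops, Ada)}
Apply σ_{sname != sname2}; surviving tuples: {(8, fin, Bo, p3, Rae), (8, fin, Bo, x3, Ned), (8, p3, Rae, fin, Bo), (8, p3, Rae, x3, Ned), (8, x3, Ned, fin, Bo), (8, x3, Ned, p3, Rae), (9, eng, Cal, ops, Ada), (9, ops, Ada, eng, Cal)}
π[cid, sname2]: project onto (cid, sname2) → {(eng, Ada), (fin, Ned), (fin, Rae), (ops, Cal), (p3, Bo), (p3, Ned), (x3, Bo), (x3, Rae)}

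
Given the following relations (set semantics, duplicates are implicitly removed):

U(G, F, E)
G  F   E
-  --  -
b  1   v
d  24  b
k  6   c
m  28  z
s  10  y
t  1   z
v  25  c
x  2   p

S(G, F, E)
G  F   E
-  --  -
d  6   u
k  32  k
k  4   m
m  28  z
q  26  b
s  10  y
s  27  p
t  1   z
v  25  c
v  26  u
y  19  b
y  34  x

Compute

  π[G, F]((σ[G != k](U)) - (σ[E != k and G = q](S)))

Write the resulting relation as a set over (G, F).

{(b, 1), (d, 24), (m, 28), (s, 10), (t, 1), (v, 25), (x, 2)}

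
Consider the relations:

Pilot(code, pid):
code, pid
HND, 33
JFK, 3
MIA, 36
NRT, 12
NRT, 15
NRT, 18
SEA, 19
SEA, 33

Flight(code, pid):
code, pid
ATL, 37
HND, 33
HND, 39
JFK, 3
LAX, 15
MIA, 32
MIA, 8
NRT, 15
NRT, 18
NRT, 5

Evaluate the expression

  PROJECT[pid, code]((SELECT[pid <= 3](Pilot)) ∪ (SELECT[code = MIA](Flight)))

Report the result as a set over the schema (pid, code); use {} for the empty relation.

{(3, JFK), (32, MIA), (8, MIA)}

Selection pid <= 3: {(JFK, 3)}
Selection code = MIA: {(MIA, 32), (MIA, 8)}
Union: {(JFK, 3)} with {(MIA, 32), (MIA, 8)} → {(JFK, 3), (MIA, 32), (MIA, 8)}
π_{pid, code} gives {(3, JFK), (32, MIA), (8, MIA)}.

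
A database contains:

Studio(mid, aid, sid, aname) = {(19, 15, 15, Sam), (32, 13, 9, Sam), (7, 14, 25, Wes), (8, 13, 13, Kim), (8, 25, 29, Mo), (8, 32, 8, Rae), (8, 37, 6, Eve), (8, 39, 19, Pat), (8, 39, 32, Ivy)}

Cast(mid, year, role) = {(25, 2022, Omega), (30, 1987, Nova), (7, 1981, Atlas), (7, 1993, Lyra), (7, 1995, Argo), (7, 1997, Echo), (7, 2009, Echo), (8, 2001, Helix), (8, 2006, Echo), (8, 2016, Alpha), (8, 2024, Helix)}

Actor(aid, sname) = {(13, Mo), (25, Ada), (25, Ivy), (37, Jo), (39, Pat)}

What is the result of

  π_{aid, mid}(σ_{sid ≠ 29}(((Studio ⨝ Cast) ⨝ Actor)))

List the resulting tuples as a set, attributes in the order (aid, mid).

{(13, 8), (37, 8), (39, 8)}

Natural join on mid: {(7, 14, 25, Wes, 1981, Atlas), (7, 14, 25, Wes, 1993, Lyra), (7, 14, 25, Wes, 1995, Argo), (7, 14, 25, Wes, 1997, Echo), (7, 14, 25, Wes, 2009, Echo), (8, 13, 13, Kim, 2001, Helix), (8, 13, 13, Kim, 2006, Echo), (8, 13, 13, Kim, 2016, Alpha), (8, 13, 13, Kim, 2024, Helix), (8, 25, 29, Mo, 2001, Helix), (8, 25, 29, Mo, 2006, Echo), (8, 25, 29, Mo, 2016, Alpha), (8, 25, 29, Mo, 2024, Helix), (8, 32, 8, Rae, 2001, Helix), (8, 32, 8, Rae, 2006, Echo), (8, 32, 8, Rae, 2016, Alpha), (8, 32, 8, Rae, 2024, Helix), (8, 37, 6, Eve, 2001, Helix), (8, 37, 6, Eve, 2006, Echo), (8, 37, 6, Eve, 2016, Alpha), (8, 37, 6, Eve, 2024, Helix), (8, 39, 19, Pat, 2001, Helix), (8, 39, 19, Pat, 2006, Echo), (8, 39, 19, Pat, 2016, Alpha), (8, 39, 19, Pat, 2024, Helix), (8, 39, 32, Ivy, 2001, Helix), (8, 39, 32, Ivy, 2006, Echo), (8, 39, 32, Ivy, 2016, Alpha), (8, 39, 32, Ivy, 2024, Helix)}
Natural join on aid: {(8, 13, 13, Kim, 2001, Helix, Mo), (8, 13, 13, Kim, 2006, Echo, Mo), (8, 13, 13, Kim, 2016, Alpha, Mo), (8, 13, 13, Kim, 2024, Helix, Mo), (8, 25, 29, Mo, 2001, Helix, Ada), (8, 25, 29, Mo, 2001, Helix, Ivy), (8, 25, 29, Mo, 2006, Echo, Ada), (8, 25, 29, Mo, 2006, Echo, Ivy), (8, 25, 29, Mo, 2016, Alpha, Ada), (8, 25, 29, Mo, 2016, Alpha, Ivy), (8, 25, 29, Mo, 2024, Helix, Ada), (8, 25, 29, Mo, 2024, Helix, Ivy), (8, 37, 6, Eve, 2001, Helix, Jo), (8, 37, 6, Eve, 2006, Echo, Jo), (8, 37, 6, Eve, 2016, Alpha, Jo), (8, 37, 6, Eve, 2024, Helix, Jo), (8, 39, 19, Pat, 2001, Helix, Pat), (8, 39, 19, Pat, 2006, Echo, Pat), (8, 39, 19, Pat, 2016, Alpha, Pat), (8, 39, 19, Pat, 2024, Helix, Pat), (8, 39, 32, Ivy, 2001, Helix, Pat), (8, 39, 32, Ivy, 2006, Echo, Pat), (8, 39, 32, Ivy, 2016, Alpha, Pat), (8, 39, 32, Ivy, 2024, Helix, Pat)}
σ[sid ≠ 29]: keep tuples satisfying sid ≠ 29 → {(8, 13, 13, Kim, 2001, Helix, Mo), (8, 13, 13, Kim, 2006, Echo, Mo), (8, 13, 13, Kim, 2016, Alpha, Mo), (8, 13, 13, Kim, 2024, Helix, Mo), (8, 37, 6, Eve, 2001, Helix, Jo), (8, 37, 6, Eve, 2006, Echo, Jo), (8, 37, 6, Eve, 2016, Alpha, Jo), (8, 37, 6, Eve, 2024, Helix, Jo), (8, 39, 19, Pat, 2001, Helix, Pat), (8, 39, 19, Pat, 2006, Echo, Pat), (8, 39, 19, Pat, 2016, Alpha, Pat), (8, 39, 19, Pat, 2024, Helix, Pat), (8, 39, 32, Ivy, 2001, Helix, Pat), (8, 39, 32, Ivy, 2006, Echo, Pat), (8, 39, 32, Ivy, 2016, Alpha, Pat), (8, 39, 32, Ivy, 2024, Helix, Pat)}
π_{aid, mid} gives {(13, 8), (37, 8), (39, 8)} (13 duplicate(s) eliminated).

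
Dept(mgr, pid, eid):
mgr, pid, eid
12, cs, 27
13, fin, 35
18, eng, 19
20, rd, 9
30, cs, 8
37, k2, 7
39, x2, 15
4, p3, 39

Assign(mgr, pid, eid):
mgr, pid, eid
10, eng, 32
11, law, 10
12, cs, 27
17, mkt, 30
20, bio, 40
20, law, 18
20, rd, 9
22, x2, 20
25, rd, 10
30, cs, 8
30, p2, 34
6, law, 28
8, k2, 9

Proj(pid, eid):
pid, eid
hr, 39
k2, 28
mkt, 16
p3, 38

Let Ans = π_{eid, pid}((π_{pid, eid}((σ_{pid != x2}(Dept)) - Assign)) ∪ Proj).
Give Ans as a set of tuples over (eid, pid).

{(16, mkt), (19, eng), (28, k2), (35, fin), (38, p3), (39, hr), (39, p3), (7, k2)}

σ[pid != x2]: keep tuples satisfying pid != x2 → {(12, cs, 27), (13, fin, 35), (18, eng, 19), (20, rd, 9), (30, cs, 8), (37, k2, 7), (4, p3, 39)}
Taking the difference: {(13, fin, 35), (18, eng, 19), (37, k2, 7), (4, p3, 39)}
π_{pid, eid} gives {(eng, 19), (fin, 35), (k2, 7), (p3, 39)}.
Taking the union: {(eng, 19), (fin, 35), (hr, 39), (k2, 28), (k2, 7), (mkt, 16), (p3, 38), (p3, 39)}
π_{eid, pid} gives {(16, mkt), (19, eng), (28, k2), (35, fin), (38, p3), (39, hr), (39, p3), (7, k2)}.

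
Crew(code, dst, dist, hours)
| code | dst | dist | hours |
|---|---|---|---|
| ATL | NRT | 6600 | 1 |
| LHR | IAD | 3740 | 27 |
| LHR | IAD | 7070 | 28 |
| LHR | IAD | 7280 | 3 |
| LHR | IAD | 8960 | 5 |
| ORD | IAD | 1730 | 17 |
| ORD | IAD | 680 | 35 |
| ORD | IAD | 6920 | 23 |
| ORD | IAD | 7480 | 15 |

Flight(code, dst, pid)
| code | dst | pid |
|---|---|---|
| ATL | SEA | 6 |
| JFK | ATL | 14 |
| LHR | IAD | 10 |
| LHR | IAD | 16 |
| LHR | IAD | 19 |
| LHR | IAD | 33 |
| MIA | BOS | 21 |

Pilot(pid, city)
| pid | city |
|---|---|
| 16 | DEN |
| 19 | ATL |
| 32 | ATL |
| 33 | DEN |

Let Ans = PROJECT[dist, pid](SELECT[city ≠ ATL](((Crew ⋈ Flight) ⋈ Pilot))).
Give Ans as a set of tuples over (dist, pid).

{(3740, 16), (3740, 33), (7070, 16), (7070, 33), (7280, 16), (7280, 33), (8960, 16), (8960, 33)}

Crew ⋈ Flight (natural join on code, dst): {(LHR, IAD, 3740, 27, 10), (LHR, IAD, 3740, 27, 16), (LHR, IAD, 3740, 27, 19), (LHR, IAD, 3740, 27, 33), (LHR, IAD, 7070, 28, 10), (LHR, IAD, 7070, 28, 16), (LHR, IAD, 7070, 28, 19), (LHR, IAD, 7070, 28, 33), (LHR, IAD, 7280, 3, 10), (LHR, IAD, 7280, 3, 16), (LHR, IAD, 7280, 3, 19), (LHR, IAD, 7280, 3, 33), (LHR, IAD, 8960, 5, 10), (LHR, IAD, 8960, 5, 16), (LHR, IAD, 8960, 5, 19), (LHR, IAD, 8960, 5, 33)}
(Crew ⋈ Flight) ⋈ Pilot (natural join on pid): {(LHR, IAD, 3740, 27, 16, DEN), (LHR, IAD, 3740, 27, 19, ATL), (LHR, IAD, 3740, 27, 33, DEN), (LHR, IAD, 7070, 28, 16, DEN), (LHR, IAD, 7070, 28, 19, ATL), (LHR, IAD, 7070, 28, 33, DEN), (LHR, IAD, 7280, 3, 16, DEN), (LHR, IAD, 7280, 3, 19, ATL), (LHR, IAD, 7280, 3, 33, DEN), (LHR, IAD, 8960, 5, 16, DEN), (LHR, IAD, 8960, 5, 19, ATL), (LHR, IAD, 8960, 5, 33, DEN)}
Filtering on city ≠ ATL leaves {(LHR, IAD, 3740, 27, 16, DEN), (LHR, IAD, 3740, 27, 33, DEN), (LHR, IAD, 7070, 28, 16, DEN), (LHR, IAD, 7070, 28, 33, DEN), (LHR, IAD, 7280, 3, 16, DEN), (LHR, IAD, 7280, 3, 33, DEN), (LHR, IAD, 8960, 5, 16, DEN), (LHR, IAD, 8960, 5, 33, DEN)}.
π[dist, pid]: project onto (dist, pid) → {(3740, 16), (3740, 33), (7070, 16), (7070, 33), (7280, 16), (7280, 33), (8960, 16), (8960, 33)}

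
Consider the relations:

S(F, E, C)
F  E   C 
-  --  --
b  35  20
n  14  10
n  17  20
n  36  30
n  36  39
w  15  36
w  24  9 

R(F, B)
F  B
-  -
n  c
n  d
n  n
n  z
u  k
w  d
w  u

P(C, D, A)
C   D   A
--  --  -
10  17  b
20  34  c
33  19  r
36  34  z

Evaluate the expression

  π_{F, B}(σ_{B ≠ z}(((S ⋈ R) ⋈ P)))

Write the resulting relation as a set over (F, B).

S ⋈ R (natural join on F): {(n, 14, 10, c), (n, 14, 10, d), (n, 14, 10, n), (n, 14, 10, z), (n, 17, 20, c), (n, 17, 20, d), (n, 17, 20, n), (n, 17, 20, z), (n, 36, 30, c), (n, 36, 30, d), (n, 36, 30, n), (n, 36, 30, z), (n, 36, 39, c), (n, 36, 39, d), (n, 36, 39, n), (n, 36, 39, z), (w, 15, 36, d), (w, 15, 36, u), (w, 24, 9, d), (w, 24, 9, u)}
(S ⋈ R) ⋈ P (natural join on C): {(n, 14, 10, c, 17, b), (n, 14, 10, d, 17, b), (n, 14, 10, n, 17, b), (n, 14, 10, z, 17, b), (n, 17, 20, c, 34, c), (n, 17, 20, d, 34, c), (n, 17, 20, n, 34, c), (n, 17, 20, z, 34, c), (w, 15, 36, d, 34, z), (w, 15, 36, u, 34, z)}
Selection B ≠ z: {(n, 14, 10, c, 17, b), (n, 14, 10, d, 17, b), (n, 14, 10, n, 17, b), (n, 17, 20, c, 34, c), (n, 17, 20, d, 34, c), (n, 17, 20, n, 34, c), (w, 15, 36, d, 34, z), (w, 15, 36, u, 34, z)}
Keep only column(s) F, B (3 duplicate(s) eliminated): {(n, c), (n, d), (n, n), (w, d), (w, u)}

{(n, c), (n, d), (n, n), (w, d), (w, u)}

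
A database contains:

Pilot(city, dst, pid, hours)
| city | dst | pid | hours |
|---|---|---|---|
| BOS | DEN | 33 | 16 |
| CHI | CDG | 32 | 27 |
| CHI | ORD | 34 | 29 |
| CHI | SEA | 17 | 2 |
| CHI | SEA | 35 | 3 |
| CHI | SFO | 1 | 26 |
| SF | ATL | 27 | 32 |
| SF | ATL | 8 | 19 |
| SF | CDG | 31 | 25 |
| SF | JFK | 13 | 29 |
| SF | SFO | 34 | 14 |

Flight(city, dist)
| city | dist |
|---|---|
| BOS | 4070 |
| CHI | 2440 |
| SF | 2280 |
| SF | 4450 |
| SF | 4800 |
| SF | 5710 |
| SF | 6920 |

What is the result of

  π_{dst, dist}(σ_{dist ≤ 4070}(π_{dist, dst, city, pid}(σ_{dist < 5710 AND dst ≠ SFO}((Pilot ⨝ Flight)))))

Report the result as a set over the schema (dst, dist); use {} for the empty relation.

{(ATL, 2280), (CDG, 2280), (CDG, 2440), (DEN, 4070), (JFK, 2280), (ORD, 2440), (SEA, 2440)}

Pilot ⋈ Flight (natural join on city): {(BOS, DEN, 33, 16, 4070), (CHI, CDG, 32, 27, 2440), (CHI, ORD, 34, 29, 2440), (CHI, SEA, 17, 2, 2440), (CHI, SEA, 35, 3, 2440), (CHI, SFO, 1, 26, 2440), (SF, ATL, 27, 32, 2280), (SF, ATL, 27, 32, 4450), (SF, ATL, 27, 32, 4800), (SF, ATL, 27, 32, 5710), (SF, ATL, 27, 32, 6920), (SF, ATL, 8, 19, 2280), (SF, ATL, 8, 19, 4450), (SF, ATL, 8, 19, 4800), (SF, ATL, 8, 19, 5710), (SF, ATL, 8, 19, 6920), (SF, CDG, 31, 25, 2280), (SF, CDG, 31, 25, 4450), (SF, CDG, 31, 25, 4800), (SF, CDG, 31, 25, 5710), (SF, CDG, 31, 25, 6920), (SF, JFK, 13, 29, 2280), (SF, JFK, 13, 29, 4450), (SF, JFK, 13, 29, 4800), (SF, JFK, 13, 29, 5710), (SF, JFK, 13, 29, 6920), (SF, SFO, 34, 14, 2280), (SF, SFO, 34, 14, 4450), (SF, SFO, 34, 14, 4800), (SF, SFO, 34, 14, 5710), (SF, SFO, 34, 14, 6920)}
Filtering on dist < 5710 AND dst ≠ SFO leaves {(BOS, DEN, 33, 16, 4070), (CHI, CDG, 32, 27, 2440), (CHI, ORD, 34, 29, 2440), (CHI, SEA, 17, 2, 2440), (CHI, SEA, 35, 3, 2440), (SF, ATL, 27, 32, 2280), (SF, ATL, 27, 32, 4450), (SF, ATL, 27, 32, 4800), (SF, ATL, 8, 19, 2280), (SF, ATL, 8, 19, 4450), (SF, ATL, 8, 19, 4800), (SF, CDG, 31, 25, 2280), (SF, CDG, 31, 25, 4450), (SF, CDG, 31, 25, 4800), (SF, JFK, 13, 29, 2280), (SF, JFK, 13, 29, 4450), (SF, JFK, 13, 29, 4800)}.
Projecting to dist, dst, city, pid: {(2280, ATL, SF, 27), (2280, ATL, SF, 8), (2280, CDG, SF, 31), (2280, JFK, SF, 13), (2440, CDG, CHI, 32), (2440, ORD, CHI, 34), (2440, SEA, CHI, 17), (2440, SEA, CHI, 35), (4070, DEN, BOS, 33), (4450, ATL, SF, 27), (4450, ATL, SF, 8), (4450, CDG, SF, 31), (4450, JFK, SF, 13), (4800, ATL, SF, 27), (4800, ATL, SF, 8), (4800, CDG, SF, 31), (4800, JFK, SF, 13)}
Filtering on dist ≤ 4070 leaves {(2280, ATL, SF, 27), (2280, ATL, SF, 8), (2280, CDG, SF, 31), (2280, JFK, SF, 13), (2440, CDG, CHI, 32), (2440, ORD, CHI, 34), (2440, SEA, CHI, 17), (2440, SEA, CHI, 35), (4070, DEN, BOS, 33)}.
Projecting to dst, dist (2 duplicate(s) eliminated): {(ATL, 2280), (CDG, 2280), (CDG, 2440), (DEN, 4070), (JFK, 2280), (ORD, 2440), (SEA, 2440)}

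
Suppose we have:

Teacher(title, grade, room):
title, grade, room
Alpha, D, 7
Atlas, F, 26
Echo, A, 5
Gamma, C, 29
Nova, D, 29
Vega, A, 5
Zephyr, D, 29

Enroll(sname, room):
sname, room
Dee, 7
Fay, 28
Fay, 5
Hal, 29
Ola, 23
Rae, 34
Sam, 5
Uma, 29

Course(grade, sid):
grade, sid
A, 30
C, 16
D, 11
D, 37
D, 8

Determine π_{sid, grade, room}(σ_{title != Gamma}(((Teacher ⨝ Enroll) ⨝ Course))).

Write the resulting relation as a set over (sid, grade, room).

Natural join on room: {(Alpha, D, 7, Dee), (Echo, A, 5, Fay), (Echo, A, 5, Sam), (Gamma, C, 29, Hal), (Gamma, C, 29, Uma), (Nova, D, 29, Hal), (Nova, D, 29, Uma), (Vega, A, 5, Fay), (Vega, A, 5, Sam), (Zephyr, D, 29, Hal), (Zephyr, D, 29, Uma)}
Natural join on grade: {(Alpha, D, 7, Dee, 11), (Alpha, D, 7, Dee, 37), (Alpha, D, 7, Dee, 8), (Echo, A, 5, Fay, 30), (Echo, A, 5, Sam, 30), (Gamma, C, 29, Hal, 16), (Gamma, C, 29, Uma, 16), (Nova, D, 29, Hal, 11), (Nova, D, 29, Hal, 37), (Nova, D, 29, Hal, 8), (Nova, D, 29, Uma, 11), (Nova, D, 29, Uma, 37), (Nova, D, 29, Uma, 8), (Vega, A, 5, Fay, 30), (Vega, A, 5, Sam, 30), (Zephyr, D, 29, Hal, 11), (Zephyr, D, 29, Hal, 37), (Zephyr, D, 29, Hal, 8), (Zephyr, D, 29, Uma, 11), (Zephyr, D, 29, Uma, 37), (Zephyr, D, 29, Uma, 8)}
σ[title != Gamma]: keep tuples satisfying title != Gamma → {(Alpha, D, 7, Dee, 11), (Alpha, D, 7, Dee, 37), (Alpha, D, 7, Dee, 8), (Echo, A, 5, Fay, 30), (Echo, A, 5, Sam, 30), (Nova, D, 29, Hal, 11), (Nova, D, 29, Hal, 37), (Nova, D, 29, Hal, 8), (Nova, D, 29, Uma, 11), (Nova, D, 29, Uma, 37), (Nova, D, 29, Uma, 8), (Vega, A, 5, Fay, 30), (Vega, A, 5, Sam, 30), (Zephyr, D, 29, Hal, 11), (Zephyr, D, 29, Hal, 37), (Zephyr, D, 29, Hal, 8), (Zephyr, D, 29, Uma, 11), (Zephyr, D, 29, Uma, 37), (Zephyr, D, 29, Uma, 8)}
Projecting to sid, grade, room (12 duplicate(s) eliminated): {(11, D, 29), (11, D, 7), (30, A, 5), (37, D, 29), (37, D, 7), (8, D, 29), (8, D, 7)}

{(11, D, 29), (11, D, 7), (30, A, 5), (37, D, 29), (37, D, 7), (8, D, 29), (8, D, 7)}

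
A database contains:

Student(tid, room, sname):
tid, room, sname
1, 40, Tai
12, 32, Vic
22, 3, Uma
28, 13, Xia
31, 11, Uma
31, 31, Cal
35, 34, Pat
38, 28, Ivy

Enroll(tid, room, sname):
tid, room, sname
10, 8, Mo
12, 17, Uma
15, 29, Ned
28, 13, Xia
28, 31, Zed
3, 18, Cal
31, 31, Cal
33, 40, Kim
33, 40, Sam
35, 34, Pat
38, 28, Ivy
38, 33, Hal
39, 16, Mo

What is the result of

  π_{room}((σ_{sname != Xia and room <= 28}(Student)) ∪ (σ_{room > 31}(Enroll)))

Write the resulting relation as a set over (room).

Apply σ_{sname != Xia and room <= 28}; surviving tuples: {(22, 3, Uma), (31, 11, Uma), (38, 28, Ivy)}
Apply σ_{room > 31}; surviving tuples: {(33, 40, Kim), (33, 40, Sam), (35, 34, Pat), (38, 33, Hal)}
Taking the union: {(22, 3, Uma), (31, 11, Uma), (33, 40, Kim), (33, 40, Sam), (35, 34, Pat), (38, 28, Ivy), (38, 33, Hal)}
π[room]: project onto (room) (1 duplicate(s) eliminated) → {11, 28, 3, 33, 34, 40}

{11, 28, 3, 33, 34, 40}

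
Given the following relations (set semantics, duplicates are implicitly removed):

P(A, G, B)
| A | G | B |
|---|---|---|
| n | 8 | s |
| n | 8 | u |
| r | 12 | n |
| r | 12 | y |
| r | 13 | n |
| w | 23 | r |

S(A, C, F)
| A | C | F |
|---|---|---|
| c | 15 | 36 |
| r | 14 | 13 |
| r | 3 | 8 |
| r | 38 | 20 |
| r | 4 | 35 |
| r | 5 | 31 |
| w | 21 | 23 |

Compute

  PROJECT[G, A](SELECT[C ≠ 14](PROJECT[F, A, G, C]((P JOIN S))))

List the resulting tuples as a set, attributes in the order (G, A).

{(12, r), (13, r), (23, w)}

Joining P and S on A yields {(r, 12, n, 14, 13), (r, 12, n, 3, 8), (r, 12, n, 38, 20), (r, 12, n, 4, 35), (r, 12, n, 5, 31), (r, 12, y, 14, 13), (r, 12, y, 3, 8), (r, 12, y, 38, 20), (r, 12, y, 4, 35), (r, 12, y, 5, 31), (r, 13, n, 14, 13), (r, 13, n, 3, 8), (r, 13, n, 38, 20), (r, 13, n, 4, 35), (r, 13, n, 5, 31), (w, 23, r, 21, 23)}.
Projecting to F, A, G, C (5 duplicate(s) eliminated): {(13, r, 12, 14), (13, r, 13, 14), (20, r, 12, 38), (20, r, 13, 38), (23, w, 23, 21), (31, r, 12, 5), (31, r, 13, 5), (35, r, 12, 4), (35, r, 13, 4), (8, r, 12, 3), (8, r, 13, 3)}
Selection C ≠ 14: {(20, r, 12, 38), (20, r, 13, 38), (23, w, 23, 21), (31, r, 12, 5), (31, r, 13, 5), (35, r, 12, 4), (35, r, 13, 4), (8, r, 12, 3), (8, r, 13, 3)}
Projecting to G, A (6 duplicate(s) eliminated): {(12, r), (13, r), (23, w)}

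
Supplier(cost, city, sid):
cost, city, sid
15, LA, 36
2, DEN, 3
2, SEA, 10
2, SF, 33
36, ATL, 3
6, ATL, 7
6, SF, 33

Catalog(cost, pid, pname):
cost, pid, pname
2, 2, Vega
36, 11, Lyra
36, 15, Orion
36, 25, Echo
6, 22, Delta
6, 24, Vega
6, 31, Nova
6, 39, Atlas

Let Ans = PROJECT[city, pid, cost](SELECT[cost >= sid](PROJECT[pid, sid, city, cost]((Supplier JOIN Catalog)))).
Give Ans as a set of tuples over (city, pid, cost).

{(ATL, 11, 36), (ATL, 15, 36), (ATL, 25, 36)}

Joining Supplier and Catalog on cost yields {(2, DEN, 3, 2, Vega), (2, SEA, 10, 2, Vega), (2, SF, 33, 2, Vega), (36, ATL, 3, 11, Lyra), (36, ATL, 3, 15, Orion), (36, ATL, 3, 25, Echo), (6, ATL, 7, 22, Delta), (6, ATL, 7, 24, Vega), (6, ATL, 7, 31, Nova), (6, ATL, 7, 39, Atlas), (6, SF, 33, 22, Delta), (6, SF, 33, 24, Vega), (6, SF, 33, 31, Nova), (6, SF, 33, 39, Atlas)}.
π[pid, sid, city, cost]: project onto (pid, sid, city, cost) → {(11, 3, ATL, 36), (15, 3, ATL, 36), (2, 10, SEA, 2), (2, 3, DEN, 2), (2, 33, SF, 2), (22, 33, SF, 6), (22, 7, ATL, 6), (24, 33, SF, 6), (24, 7, ATL, 6), (25, 3, ATL, 36), (31, 33, SF, 6), (31, 7, ATL, 6), (39, 33, SF, 6), (39, 7, ATL, 6)}
σ[cost >= sid]: keep tuples satisfying cost >= sid → {(11, 3, ATL, 36), (15, 3, ATL, 36), (25, 3, ATL, 36)}
π[city, pid, cost]: project onto (city, pid, cost) → {(ATL, 11, 36), (ATL, 15, 36), (ATL, 25, 36)}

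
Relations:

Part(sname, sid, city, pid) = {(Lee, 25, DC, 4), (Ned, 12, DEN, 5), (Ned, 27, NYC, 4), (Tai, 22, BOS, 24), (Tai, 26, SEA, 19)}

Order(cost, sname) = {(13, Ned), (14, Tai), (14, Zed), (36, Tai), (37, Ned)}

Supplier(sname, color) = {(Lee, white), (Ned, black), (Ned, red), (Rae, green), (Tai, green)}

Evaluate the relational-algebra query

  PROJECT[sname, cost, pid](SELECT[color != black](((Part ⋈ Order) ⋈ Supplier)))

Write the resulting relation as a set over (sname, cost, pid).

{(Ned, 13, 4), (Ned, 13, 5), (Ned, 37, 4), (Ned, 37, 5), (Tai, 14, 19), (Tai, 14, 24), (Tai, 36, 19), (Tai, 36, 24)}

Natural join on sname: {(Ned, 12, DEN, 5, 13), (Ned, 12, DEN, 5, 37), (Ned, 27, NYC, 4, 13), (Ned, 27, NYC, 4, 37), (Tai, 22, BOS, 24, 14), (Tai, 22, BOS, 24, 36), (Tai, 26, SEA, 19, 14), (Tai, 26, SEA, 19, 36)}
Natural join on sname: {(Ned, 12, DEN, 5, 13, black), (Ned, 12, DEN, 5, 13, red), (Ned, 12, DEN, 5, 37, black), (Ned, 12, DEN, 5, 37, red), (Ned, 27, NYC, 4, 13, black), (Ned, 27, NYC, 4, 13, red), (Ned, 27, NYC, 4, 37, black), (Ned, 27, NYC, 4, 37, red), (Tai, 22, BOS, 24, 14, green), (Tai, 22, BOS, 24, 36, green), (Tai, 26, SEA, 19, 14, green), (Tai, 26, SEA, 19, 36, green)}
σ[color != black]: keep tuples satisfying color != black → {(Ned, 12, DEN, 5, 13, red), (Ned, 12, DEN, 5, 37, red), (Ned, 27, NYC, 4, 13, red), (Ned, 27, NYC, 4, 37, red), (Tai, 22, BOS, 24, 14, green), (Tai, 22, BOS, 24, 36, green), (Tai, 26, SEA, 19, 14, green), (Tai, 26, SEA, 19, 36, green)}
π_{sname, cost, pid} gives {(Ned, 13, 4), (Ned, 13, 5), (Ned, 37, 4), (Ned, 37, 5), (Tai, 14, 19), (Tai, 14, 24), (Tai, 36, 19), (Tai, 36, 24)}.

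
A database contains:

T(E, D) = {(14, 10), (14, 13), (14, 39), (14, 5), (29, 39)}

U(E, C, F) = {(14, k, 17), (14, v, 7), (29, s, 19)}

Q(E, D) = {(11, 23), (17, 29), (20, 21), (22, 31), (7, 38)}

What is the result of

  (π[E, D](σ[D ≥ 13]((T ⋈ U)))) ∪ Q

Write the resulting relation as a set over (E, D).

Natural join on E: {(14, 10, k, 17), (14, 10, v, 7), (14, 13, k, 17), (14, 13, v, 7), (14, 39, k, 17), (14, 39, v, 7), (14, 5, k, 17), (14, 5, v, 7), (29, 39, s, 19)}
Selection D ≥ 13: {(14, 13, k, 17), (14, 13, v, 7), (14, 39, k, 17), (14, 39, v, 7), (29, 39, s, 19)}
Keep only column(s) E, D (2 duplicate(s) eliminated): {(14, 13), (14, 39), (29, 39)}
Set union of the two operands is {(11, 23), (14, 13), (14, 39), (17, 29), (20, 21), (22, 31), (29, 39), (7, 38)}.

{(11, 23), (14, 13), (14, 39), (17, 29), (20, 21), (22, 31), (29, 39), (7, 38)}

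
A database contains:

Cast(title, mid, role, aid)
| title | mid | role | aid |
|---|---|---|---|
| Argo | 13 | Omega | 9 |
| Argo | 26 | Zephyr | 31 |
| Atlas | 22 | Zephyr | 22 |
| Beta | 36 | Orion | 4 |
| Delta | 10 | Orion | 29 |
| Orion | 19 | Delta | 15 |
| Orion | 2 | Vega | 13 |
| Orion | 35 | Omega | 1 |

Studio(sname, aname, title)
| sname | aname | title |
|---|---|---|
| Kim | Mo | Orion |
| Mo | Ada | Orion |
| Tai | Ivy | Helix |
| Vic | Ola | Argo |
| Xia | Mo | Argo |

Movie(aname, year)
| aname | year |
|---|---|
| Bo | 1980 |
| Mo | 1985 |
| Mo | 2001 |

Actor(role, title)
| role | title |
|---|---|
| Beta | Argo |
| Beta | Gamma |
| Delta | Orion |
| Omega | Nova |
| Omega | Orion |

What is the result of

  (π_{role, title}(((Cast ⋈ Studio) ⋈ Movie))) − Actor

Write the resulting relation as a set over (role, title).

Natural join on title: {(Argo, 13, Omega, 9, Vic, Ola), (Argo, 13, Omega, 9, Xia, Mo), (Argo, 26, Zephyr, 31, Vic, Ola), (Argo, 26, Zephyr, 31, Xia, Mo), (Orion, 19, Delta, 15, Kim, Mo), (Orion, 19, Delta, 15, Mo, Ada), (Orion, 2, Vega, 13, Kim, Mo), (Orion, 2, Vega, 13, Mo, Ada), (Orion, 35, Omega, 1, Kim, Mo), (Orion, 35, Omega, 1, Mo, Ada)}
Natural join on aname: {(Argo, 13, Omega, 9, Xia, Mo, 1985), (Argo, 13, Omega, 9, Xia, Mo, 2001), (Argo, 26, Zephyr, 31, Xia, Mo, 1985), (Argo, 26, Zephyr, 31, Xia, Mo, 2001), (Orion, 19, Delta, 15, Kim, Mo, 1985), (Orion, 19, Delta, 15, Kim, Mo, 2001), (Orion, 2, Vega, 13, Kim, Mo, 1985), (Orion, 2, Vega, 13, Kim, Mo, 2001), (Orion, 35, Omega, 1, Kim, Mo, 1985), (Orion, 35, Omega, 1, Kim, Mo, 2001)}
Projecting to role, title (5 duplicate(s) eliminated): {(Delta, Orion), (Omega, Argo), (Omega, Orion), (Vega, Orion), (Zephyr, Argo)}
Difference: {(Delta, Orion), (Omega, Argo), (Omega, Orion), (Vega, Orion), (Zephyr, Argo)} with {(Beta, Argo), (Beta, Gamma), (Delta, Orion), (Omega, Nova), (Omega, Orion)} → {(Omega, Argo), (Vega, Orion), (Zephyr, Argo)}

{(Omega, Argo), (Vega, Orion), (Zephyr, Argo)}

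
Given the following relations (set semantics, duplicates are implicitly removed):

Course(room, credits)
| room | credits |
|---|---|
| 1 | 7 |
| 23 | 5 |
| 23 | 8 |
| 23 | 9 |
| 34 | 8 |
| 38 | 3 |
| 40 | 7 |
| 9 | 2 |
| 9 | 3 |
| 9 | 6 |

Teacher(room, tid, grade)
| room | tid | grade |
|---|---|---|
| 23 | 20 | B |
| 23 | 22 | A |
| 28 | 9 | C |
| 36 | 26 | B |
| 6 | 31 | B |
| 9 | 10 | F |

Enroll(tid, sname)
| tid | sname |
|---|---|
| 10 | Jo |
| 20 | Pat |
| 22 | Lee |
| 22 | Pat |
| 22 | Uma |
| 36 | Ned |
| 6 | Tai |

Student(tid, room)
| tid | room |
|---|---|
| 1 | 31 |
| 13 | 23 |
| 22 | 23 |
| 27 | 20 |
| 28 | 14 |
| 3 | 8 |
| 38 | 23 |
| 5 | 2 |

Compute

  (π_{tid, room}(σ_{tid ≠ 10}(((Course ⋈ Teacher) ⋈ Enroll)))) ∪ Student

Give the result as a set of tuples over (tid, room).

Natural join on room: {(23, 5, 20, B), (23, 5, 22, A), (23, 8, 20, B), (23, 8, 22, A), (23, 9, 20, B), (23, 9, 22, A), (9, 2, 10, F), (9, 3, 10, F), (9, 6, 10, F)}
Natural join on tid: {(23, 5, 20, B, Pat), (23, 5, 22, A, Lee), (23, 5, 22, A, Pat), (23, 5, 22, A, Uma), (23, 8, 20, B, Pat), (23, 8, 22, A, Lee), (23, 8, 22, A, Pat), (23, 8, 22, A, Uma), (23, 9, 20, B, Pat), (23, 9, 22, A, Lee), (23, 9, 22, A, Pat), (23, 9, 22, A, Uma), (9, 2, 10, F, Jo), (9, 3, 10, F, Jo), (9, 6, 10, F, Jo)}
Selection tid ≠ 10: {(23, 5, 20, B, Pat), (23, 5, 22, A, Lee), (23, 5, 22, A, Pat), (23, 5, 22, A, Uma), (23, 8, 20, B, Pat), (23, 8, 22, A, Lee), (23, 8, 22, A, Pat), (23, 8, 22, A, Uma), (23, 9, 20, B, Pat), (23, 9, 22, A, Lee), (23, 9, 22, A, Pat), (23, 9, 22, A, Uma)}
Keep only column(s) tid, room (10 duplicate(s) eliminated): {(20, 23), (22, 23)}
Taking the union: {(1, 31), (13, 23), (20, 23), (22, 23), (27, 20), (28, 14), (3, 8), (38, 23), (5, 2)}

{(1, 31), (13, 23), (20, 23), (22, 23), (27, 20), (28, 14), (3, 8), (38, 23), (5, 2)}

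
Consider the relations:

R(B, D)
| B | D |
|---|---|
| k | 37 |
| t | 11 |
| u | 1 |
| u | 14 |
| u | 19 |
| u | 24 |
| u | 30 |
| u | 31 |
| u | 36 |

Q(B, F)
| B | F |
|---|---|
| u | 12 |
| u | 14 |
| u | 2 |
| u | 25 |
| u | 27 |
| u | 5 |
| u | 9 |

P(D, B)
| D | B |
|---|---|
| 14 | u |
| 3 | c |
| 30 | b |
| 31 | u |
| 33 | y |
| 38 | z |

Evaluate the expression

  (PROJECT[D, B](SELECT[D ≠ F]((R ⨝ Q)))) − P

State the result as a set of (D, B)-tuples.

R ⋈ Q (natural join on B): {(u, 1, 12), (u, 1, 14), (u, 1, 2), (u, 1, 25), (u, 1, 27), (u, 1, 5), (u, 1, 9), (u, 14, 12), (u, 14, 14), (u, 14, 2), (u, 14, 25), (u, 14, 27), (u, 14, 5), (u, 14, 9), (u, 19, 12), (u, 19, 14), (u, 19, 2), (u, 19, 25), (u, 19, 27), (u, 19, 5), (u, 19, 9), (u, 24, 12), (u, 24, 14), (u, 24, 2), (u, 24, 25), (u, 24, 27), (u, 24, 5), (u, 24, 9), (u, 30, 12), (u, 30, 14), (u, 30, 2), (u, 30, 25), (u, 30, 27), (u, 30, 5), (u, 30, 9), (u, 31, 12), (u, 31, 14), (u, 31, 2), (u, 31, 25), (u, 31, 27), (u, 31, 5), (u, 31, 9), (u, 36, 12), (u, 36, 14), (u, 36, 2), (u, 36, 25), (u, 36, 27), (u, 36, 5), (u, 36, 9)}
σ[D ≠ F]: keep tuples satisfying D ≠ F → {(u, 1, 12), (u, 1, 14), (u, 1, 2), (u, 1, 25), (u, 1, 27), (u, 1, 5), (u, 1, 9), (u, 14, 12), (u, 14, 2), (u, 14, 25), (u, 14, 27), (u, 14, 5), (u, 14, 9), (u, 19, 12), (u, 19, 14), (u, 19, 2), (u, 19, 25), (u, 19, 27), (u, 19, 5), (u, 19, 9), (u, 24, 12), (u, 24, 14), (u, 24, 2), (u, 24, 25), (u, 24, 27), (u, 24, 5), (u, 24, 9), (u, 30, 12), (u, 30, 14), (u, 30, 2), (u, 30, 25), (u, 30, 27), (u, 30, 5), (u, 30, 9), (u, 31, 12), (u, 31, 14), (u, 31, 2), (u, 31, 25), (u, 31, 27), (u, 31, 5), (u, 31, 9), (u, 36, 12), (u, 36, 14), (u, 36, 2), (u, 36, 25), (u, 36, 27), (u, 36, 5), (u, 36, 9)}
Keep only column(s) D, B (41 duplicate(s) eliminated): {(1, u), (14, u), (19, u), (24, u), (30, u), (31, u), (36, u)}
Taking the difference: {(1, u), (19, u), (24, u), (30, u), (36, u)}

{(1, u), (19, u), (24, u), (30, u), (36, u)}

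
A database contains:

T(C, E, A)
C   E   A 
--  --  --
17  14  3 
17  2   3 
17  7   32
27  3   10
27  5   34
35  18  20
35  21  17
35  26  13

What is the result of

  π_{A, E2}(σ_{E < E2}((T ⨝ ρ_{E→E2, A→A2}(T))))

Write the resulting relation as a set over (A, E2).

ρ[E→E2, A→A2]: schema becomes (C, E2, A2); tuples unchanged.
T ⋈ ρ_{E→E2, A→A2}(T) (natural join on C): {(17, 14, 3, 14, 3), (17, 14, 3, 2, 3), (17, 14, 3, 7, 32), (17, 2, 3, 14, 3), (17, 2, 3, 2, 3), (17, 2, 3, 7, 32), (17, 7, 32, 14, 3), (17, 7, 32, 2, 3), (17, 7, 32, 7, 32), (27, 3, 10, 3, 10), (27, 3, 10, 5, 34), (27, 5, 34, 3, 10), (27, 5, 34, 5, 34), (35, 18, 20, 18, 20), (35, 18, 20, 21, 17), (35, 18, 20, 26, 13), (35, 21, 17, 18, 20), (35, 21, 17, 21, 17), (35, 21, 17, 26, 13), (35, 26, 13, 18, 20), (35, 26, 13, 21, 17), (35, 26, 13, 26, 13)}
Apply σ_{E < E2}; surviving tuples: {(17, 2, 3, 14, 3), (17, 2, 3, 7, 32), (17, 7, 32, 14, 3), (27, 3, 10, 5, 34), (35, 18, 20, 21, 17), (35, 18, 20, 26, 13), (35, 21, 17, 26, 13)}
Keep only column(s) A, E2: {(10, 5), (17, 26), (20, 21), (20, 26), (3, 14), (3, 7), (32, 14)}

{(10, 5), (17, 26), (20, 21), (20, 26), (3, 14), (3, 7), (32, 14)}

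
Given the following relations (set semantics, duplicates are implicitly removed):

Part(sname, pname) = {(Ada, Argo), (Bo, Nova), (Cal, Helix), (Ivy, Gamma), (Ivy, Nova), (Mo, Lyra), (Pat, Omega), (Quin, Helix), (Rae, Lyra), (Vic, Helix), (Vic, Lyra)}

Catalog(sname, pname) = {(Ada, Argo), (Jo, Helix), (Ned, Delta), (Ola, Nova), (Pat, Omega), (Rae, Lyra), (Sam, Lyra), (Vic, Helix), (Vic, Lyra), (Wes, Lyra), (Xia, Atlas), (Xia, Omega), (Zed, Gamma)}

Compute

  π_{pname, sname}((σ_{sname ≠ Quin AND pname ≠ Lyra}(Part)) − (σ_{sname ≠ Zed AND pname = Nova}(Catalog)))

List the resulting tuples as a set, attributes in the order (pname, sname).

{(Argo, Ada), (Gamma, Ivy), (Helix, Cal), (Helix, Vic), (Nova, Bo), (Nova, Ivy), (Omega, Pat)}

σ[sname ≠ Quin AND pname ≠ Lyra]: keep tuples satisfying sname ≠ Quin AND pname ≠ Lyra → {(Ada, Argo), (Bo, Nova), (Cal, Helix), (Ivy, Gamma), (Ivy, Nova), (Pat, Omega), (Vic, Helix)}
σ[sname ≠ Zed AND pname = Nova]: keep tuples satisfying sname ≠ Zed AND pname = Nova → {(Ola, Nova)}
Set difference of the two operands is {(Ada, Argo), (Bo, Nova), (Cal, Helix), (Ivy, Gamma), (Ivy, Nova), (Pat, Omega), (Vic, Helix)}.
Projecting to pname, sname: {(Argo, Ada), (Gamma, Ivy), (Helix, Cal), (Helix, Vic), (Nova, Bo), (Nova, Ivy), (Omega, Pat)}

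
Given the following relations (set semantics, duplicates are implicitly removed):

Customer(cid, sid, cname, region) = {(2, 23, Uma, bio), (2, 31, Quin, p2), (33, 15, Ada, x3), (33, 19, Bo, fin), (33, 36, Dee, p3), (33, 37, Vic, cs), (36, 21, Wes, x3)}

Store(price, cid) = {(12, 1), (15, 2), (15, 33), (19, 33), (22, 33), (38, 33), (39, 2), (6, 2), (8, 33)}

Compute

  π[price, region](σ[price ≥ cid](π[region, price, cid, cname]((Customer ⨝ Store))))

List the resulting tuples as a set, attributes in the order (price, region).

Natural join on cid: {(2, 23, Uma, bio, 15), (2, 23, Uma, bio, 39), (2, 23, Uma, bio, 6), (2, 31, Quin, p2, 15), (2, 31, Quin, p2, 39), (2, 31, Quin, p2, 6), (33, 15, Ada, x3, 15), (33, 15, Ada, x3, 19), (33, 15, Ada, x3, 22), (33, 15, Ada, x3, 38), (33, 15, Ada, x3, 8), (33, 19, Bo, fin, 15), (33, 19, Bo, fin, 19), (33, 19, Bo, fin, 22), (33, 19, Bo, fin, 38), (33, 19, Bo, fin, 8), (33, 36, Dee, p3, 15), (33, 36, Dee, p3, 19), (33, 36, Dee, p3, 22), (33, 36, Dee, p3, 38), (33, 36, Dee, p3, 8), (33, 37, Vic, cs, 15), (33, 37, Vic, cs, 19), (33, 37, Vic, cs, 22), (33, 37, Vic, cs, 38), (33, 37, Vic, cs, 8)}
Keep only column(s) region, price, cid, cname: {(bio, 15, 2, Uma), (bio, 39, 2, Uma), (bio, 6, 2, Uma), (cs, 15, 33, Vic), (cs, 19, 33, Vic), (cs, 22, 33, Vic), (cs, 38, 33, Vic), (cs, 8, 33, Vic), (fin, 15, 33, Bo), (fin, 19, 33, Bo), (fin, 22, 33, Bo), (fin, 38, 33, Bo), (fin, 8, 33, Bo), (p2, 15, 2, Quin), (p2, 39, 2, Quin), (p2, 6, 2, Quin), (p3, 15, 33, Dee), (p3, 19, 33, Dee), (p3, 22, 33, Dee), (p3, 38, 33, Dee), (p3, 8, 33, Dee), (x3, 15, 33, Ada), (x3, 19, 33, Ada), (x3, 22, 33, Ada), (x3, 38, 33, Ada), (x3, 8, 33, Ada)}
Apply σ_{price ≥ cid}; surviving tuples: {(bio, 15, 2, Uma), (bio, 39, 2, Uma), (bio, 6, 2, Uma), (cs, 38, 33, Vic), (fin, 38, 33, Bo), (p2, 15, 2, Quin), (p2, 39, 2, Quin), (p2, 6, 2, Quin), (p3, 38, 33, Dee), (x3, 38, 33, Ada)}
Keep only column(s) price, region: {(15, bio), (15, p2), (38, cs), (38, fin), (38, p3), (38, x3), (39, bio), (39, p2), (6, bio), (6, p2)}

{(15, bio), (15, p2), (38, cs), (38, fin), (38, p3), (38, x3), (39, bio), (39, p2), (6, bio), (6, p2)}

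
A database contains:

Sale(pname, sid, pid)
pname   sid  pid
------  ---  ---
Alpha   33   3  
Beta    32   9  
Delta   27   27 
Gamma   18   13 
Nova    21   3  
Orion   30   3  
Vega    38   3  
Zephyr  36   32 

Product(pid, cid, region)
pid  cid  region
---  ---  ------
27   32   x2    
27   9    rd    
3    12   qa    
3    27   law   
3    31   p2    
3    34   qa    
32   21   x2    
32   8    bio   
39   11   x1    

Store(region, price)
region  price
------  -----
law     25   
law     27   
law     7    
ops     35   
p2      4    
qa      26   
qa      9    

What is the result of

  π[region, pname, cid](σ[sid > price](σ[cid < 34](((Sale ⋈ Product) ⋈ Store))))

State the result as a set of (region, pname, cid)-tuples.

{(law, Alpha, 27), (law, Nova, 27), (law, Orion, 27), (law, Vega, 27), (p2, Alpha, 31), (p2, Nova, 31), (p2, Orion, 31), (p2, Vega, 31), (qa, Alpha, 12), (qa, Nova, 12), (qa, Orion, 12), (qa, Vega, 12)}

Natural join on pid: {(Alpha, 33, 3, 12, qa), (Alpha, 33, 3, 27, law), (Alpha, 33, 3, 31, p2), (Alpha, 33, 3, 34, qa), (Delta, 27, 27, 32, x2), (Delta, 27, 27, 9, rd), (Nova, 21, 3, 12, qa), (Nova, 21, 3, 27, law), (Nova, 21, 3, 31, p2), (Nova, 21, 3, 34, qa), (Orion, 30, 3, 12, qa), (Orion, 30, 3, 27, law), (Orion, 30, 3, 31, p2), (Orion, 30, 3, 34, qa), (Vega, 38, 3, 12, qa), (Vega, 38, 3, 27, law), (Vega, 38, 3, 31, p2), (Vega, 38, 3, 34, qa), (Zephyr, 36, 32, 21, x2), (Zephyr, 36, 32, 8, bio)}
Natural join on region: {(Alpha, 33, 3, 12, qa, 26), (Alpha, 33, 3, 12, qa, 9), (Alpha, 33, 3, 27, law, 25), (Alpha, 33, 3, 27, law, 27), (Alpha, 33, 3, 27, law, 7), (Alpha, 33, 3, 31, p2, 4), (Alpha, 33, 3, 34, qa, 26), (Alpha, 33, 3, 34, qa, 9), (Nova, 21, 3, 12, qa, 26), (Nova, 21, 3, 12, qa, 9), (Nova, 21, 3, 27, law, 25), (Nova, 21, 3, 27, law, 27), (Nova, 21, 3, 27, law, 7), (Nova, 21, 3, 31, p2, 4), (Nova, 21, 3, 34, qa, 26), (Nova, 21, 3, 34, qa, 9), (Orion, 30, 3, 12, qa, 26), (Orion, 30, 3, 12, qa, 9), (Orion, 30, 3, 27, law, 25), (Orion, 30, 3, 27, law, 27), (Orion, 30, 3, 27, law, 7), (Orion, 30, 3, 31, p2, 4), (Orion, 30, 3, 34, qa, 26), (Orion, 30, 3, 34, qa, 9), (Vega, 38, 3, 12, qa, 26), (Vega, 38, 3, 12, qa, 9), (Vega, 38, 3, 27, law, 25), (Vega, 38, 3, 27, law, 27), (Vega, 38, 3, 27, law, 7), (Vega, 38, 3, 31, p2, 4), (Vega, 38, 3, 34, qa, 26), (Vega, 38, 3, 34, qa, 9)}
Apply σ_{cid < 34}; surviving tuples: {(Alpha, 33, 3, 12, qa, 26), (Alpha, 33, 3, 12, qa, 9), (Alpha, 33, 3, 27, law, 25), (Alpha, 33, 3, 27, law, 27), (Alpha, 33, 3, 27, law, 7), (Alpha, 33, 3, 31, p2, 4), (Nova, 21, 3, 12, qa, 26), (Nova, 21, 3, 12, qa, 9), (Nova, 21, 3, 27, law, 25), (Nova, 21, 3, 27, law, 27), (Nova, 21, 3, 27, law, 7), (Nova, 21, 3, 31, p2, 4), (Orion, 30, 3, 12, qa, 26), (Orion, 30, 3, 12, qa, 9), (Orion, 30, 3, 27, law, 25), (Orion, 30, 3, 27, law, 27), (Orion, 30, 3, 27, law, 7), (Orion, 30, 3, 31, p2, 4), (Vega, 38, 3, 12, qa, 26), (Vega, 38, 3, 12, qa, 9), (Vega, 38, 3, 27, law, 25), (Vega, 38, 3, 27, law, 27), (Vega, 38, 3, 27, law, 7), (Vega, 38, 3, 31, p2, 4)}
Apply σ_{sid > price}; surviving tuples: {(Alpha, 33, 3, 12, qa, 26), (Alpha, 33, 3, 12, qa, 9), (Alpha, 33, 3, 27, law, 25), (Alpha, 33, 3, 27, law, 27), (Alpha, 33, 3, 27, law, 7), (Alpha, 33, 3, 31, p2, 4), (Nova, 21, 3, 12, qa, 9), (Nova, 21, 3, 27, law, 7), (Nova, 21, 3, 31, p2, 4), (Orion, 30, 3, 12, qa, 26), (Orion, 30, 3, 12, qa, 9), (Orion, 30, 3, 27, law, 25), (Orion, 30, 3, 27, law, 27), (Orion, 30, 3, 27, law, 7), (Orion, 30, 3, 31, p2, 4), (Vega, 38, 3, 12, qa, 26), (Vega, 38, 3, 12, qa, 9), (Vega, 38, 3, 27, law, 25), (Vega, 38, 3, 27, law, 27), (Vega, 38, 3, 27, law, 7), (Vega, 38, 3, 31, p2, 4)}
π_{region, pname, cid} gives {(law, Alpha, 27), (law, Nova, 27), (law, Orion, 27), (law, Vega, 27), (p2, Alpha, 31), (p2, Nova, 31), (p2, Orion, 31), (p2, Vega, 31), (qa, Alpha, 12), (qa, Nova, 12), (qa, Orion, 12), (qa, Vega, 12)} (9 duplicate(s) eliminated).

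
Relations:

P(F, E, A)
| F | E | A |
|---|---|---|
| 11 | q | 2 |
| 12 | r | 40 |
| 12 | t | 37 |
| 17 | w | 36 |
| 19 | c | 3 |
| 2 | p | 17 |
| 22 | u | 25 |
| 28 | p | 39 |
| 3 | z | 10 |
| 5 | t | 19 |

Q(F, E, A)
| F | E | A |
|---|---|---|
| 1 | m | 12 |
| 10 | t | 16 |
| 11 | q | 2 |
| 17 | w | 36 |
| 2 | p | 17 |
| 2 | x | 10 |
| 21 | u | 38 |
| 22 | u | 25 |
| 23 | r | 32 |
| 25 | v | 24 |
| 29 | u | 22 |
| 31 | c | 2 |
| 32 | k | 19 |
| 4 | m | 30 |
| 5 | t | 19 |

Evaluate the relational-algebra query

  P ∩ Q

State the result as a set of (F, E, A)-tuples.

{(11, q, 2), (17, w, 36), (2, p, 17), (22, u, 25), (5, t, 19)}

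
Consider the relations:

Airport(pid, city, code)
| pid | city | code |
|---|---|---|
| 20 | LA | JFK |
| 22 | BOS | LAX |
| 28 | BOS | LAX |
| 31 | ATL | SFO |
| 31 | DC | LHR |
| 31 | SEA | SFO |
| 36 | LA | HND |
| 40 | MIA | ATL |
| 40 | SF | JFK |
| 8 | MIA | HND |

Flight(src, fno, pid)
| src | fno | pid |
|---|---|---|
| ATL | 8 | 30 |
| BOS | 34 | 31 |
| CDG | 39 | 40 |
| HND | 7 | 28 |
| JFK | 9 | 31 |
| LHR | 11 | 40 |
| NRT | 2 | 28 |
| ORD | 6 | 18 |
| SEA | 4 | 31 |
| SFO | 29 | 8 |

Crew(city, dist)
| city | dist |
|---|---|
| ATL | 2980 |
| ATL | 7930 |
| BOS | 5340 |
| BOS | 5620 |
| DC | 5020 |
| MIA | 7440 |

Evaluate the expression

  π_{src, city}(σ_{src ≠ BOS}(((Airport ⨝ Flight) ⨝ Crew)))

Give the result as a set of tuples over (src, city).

{(CDG, MIA), (HND, BOS), (JFK, ATL), (JFK, DC), (LHR, MIA), (NRT, BOS), (SEA, ATL), (SEA, DC), (SFO, MIA)}

Natural join on pid: {(28, BOS, LAX, HND, 7), (28, BOS, LAX, NRT, 2), (31, ATL, SFO, BOS, 34), (31, ATL, SFO, JFK, 9), (31, ATL, SFO, SEA, 4), (31, DC, LHR, BOS, 34), (31, DC, LHR, JFK, 9), (31, DC, LHR, SEA, 4), (31, SEA, SFO, BOS, 34), (31, SEA, SFO, JFK, 9), (31, SEA, SFO, SEA, 4), (40, MIA, ATL, CDG, 39), (40, MIA, ATL, LHR, 11), (40, SF, JFK, CDG, 39), (40, SF, JFK, LHR, 11), (8, MIA, HND, SFO, 29)}
Natural join on city: {(28, BOS, LAX, HND, 7, 5340), (28, BOS, LAX, HND, 7, 5620), (28, BOS, LAX, NRT, 2, 5340), (28, BOS, LAX, NRT, 2, 5620), (31, ATL, SFO, BOS, 34, 2980), (31, ATL, SFO, BOS, 34, 7930), (31, ATL, SFO, JFK, 9, 2980), (31, ATL, SFO, JFK, 9, 7930), (31, ATL, SFO, SEA, 4, 2980), (31, ATL, SFO, SEA, 4, 7930), (31, DC, LHR, BOS, 34, 5020), (31, DC, LHR, JFK, 9, 5020), (31, DC, LHR, SEA, 4, 5020), (40, MIA, ATL, CDG, 39, 7440), (40, MIA, ATL, LHR, 11, 7440), (8, MIA, HND, SFO, 29, 7440)}
Filtering on src ≠ BOS leaves {(28, BOS, LAX, HND, 7, 5340), (28, BOS, LAX, HND, 7, 5620), (28, BOS, LAX, NRT, 2, 5340), (28, BOS, LAX, NRT, 2, 5620), (31, ATL, SFO, JFK, 9, 2980), (31, ATL, SFO, JFK, 9, 7930), (31, ATL, SFO, SEA, 4, 2980), (31, ATL, SFO, SEA, 4, 7930), (31, DC, LHR, JFK, 9, 5020), (31, DC, LHR, SEA, 4, 5020), (40, MIA, ATL, CDG, 39, 7440), (40, MIA, ATL, LHR, 11, 7440), (8, MIA, HND, SFO, 29, 7440)}.
π_{src, city} gives {(CDG, MIA), (HND, BOS), (JFK, ATL), (JFK, DC), (LHR, MIA), (NRT, BOS), (SEA, ATL), (SEA, DC), (SFO, MIA)} (4 duplicate(s) eliminated).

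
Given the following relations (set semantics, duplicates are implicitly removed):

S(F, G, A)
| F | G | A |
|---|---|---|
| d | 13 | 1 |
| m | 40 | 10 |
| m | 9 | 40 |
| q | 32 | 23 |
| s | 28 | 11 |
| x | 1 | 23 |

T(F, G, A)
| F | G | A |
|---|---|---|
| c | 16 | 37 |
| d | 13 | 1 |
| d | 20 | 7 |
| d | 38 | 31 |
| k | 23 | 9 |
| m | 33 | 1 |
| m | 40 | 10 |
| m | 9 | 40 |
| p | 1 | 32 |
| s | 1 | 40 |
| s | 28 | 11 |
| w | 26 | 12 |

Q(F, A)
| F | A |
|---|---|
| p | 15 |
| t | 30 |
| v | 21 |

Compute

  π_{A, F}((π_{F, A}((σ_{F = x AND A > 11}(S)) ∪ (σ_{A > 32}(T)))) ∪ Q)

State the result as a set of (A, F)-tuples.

Filtering on F = x AND A > 11 leaves {(x, 1, 23)}.
Filtering on A > 32 leaves {(c, 16, 37), (m, 9, 40), (s, 1, 40)}.
Union: {(x, 1, 23)} with {(c, 16, 37), (m, 9, 40), (s, 1, 40)} → {(c, 16, 37), (m, 9, 40), (s, 1, 40), (x, 1, 23)}
π_{F, A} gives {(c, 37), (m, 40), (s, 40), (x, 23)}.
Union: {(c, 37), (m, 40), (s, 40), (x, 23)} with {(p, 15), (t, 30), (v, 21)} → {(c, 37), (m, 40), (p, 15), (s, 40), (t, 30), (v, 21), (x, 23)}
π_{A, F} gives {(15, p), (21, v), (23, x), (30, t), (37, c), (40, m), (40, s)}.

{(15, p), (21, v), (23, x), (30, t), (37, c), (40, m), (40, s)}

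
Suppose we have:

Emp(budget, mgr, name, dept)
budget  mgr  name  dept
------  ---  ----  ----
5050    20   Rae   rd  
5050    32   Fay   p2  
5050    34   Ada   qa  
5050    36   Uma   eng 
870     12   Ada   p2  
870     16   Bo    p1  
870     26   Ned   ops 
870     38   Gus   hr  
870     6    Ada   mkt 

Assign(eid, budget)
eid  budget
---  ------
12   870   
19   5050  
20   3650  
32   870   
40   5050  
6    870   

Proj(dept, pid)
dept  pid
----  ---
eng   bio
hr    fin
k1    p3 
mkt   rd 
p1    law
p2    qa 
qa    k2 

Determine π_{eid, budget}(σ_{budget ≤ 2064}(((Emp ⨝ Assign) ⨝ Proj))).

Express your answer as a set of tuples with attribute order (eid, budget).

Emp ⋈ Assign (natural join on budget): {(5050, 20, Rae, rd, 19), (5050, 20, Rae, rd, 40), (5050, 32, Fay, p2, 19), (5050, 32, Fay, p2, 40), (5050, 34, Ada, qa, 19), (5050, 34, Ada, qa, 40), (5050, 36, Uma, eng, 19), (5050, 36, Uma, eng, 40), (870, 12, Ada, p2, 12), (870, 12, Ada, p2, 32), (870, 12, Ada, p2, 6), (870, 16, Bo, p1, 12), (870, 16, Bo, p1, 32), (870, 16, Bo, p1, 6), (870, 26, Ned, ops, 12), (870, 26, Ned, ops, 32), (870, 26, Ned, ops, 6), (870, 38, Gus, hr, 12), (870, 38, Gus, hr, 32), (870, 38, Gus, hr, 6), (870, 6, Ada, mkt, 12), (870, 6, Ada, mkt, 32), (870, 6, Ada, mkt, 6)}
(Emp ⨝ Assign) ⋈ Proj (natural join on dept): {(5050, 32, Fay, p2, 19, qa), (5050, 32, Fay, p2, 40, qa), (5050, 34, Ada, qa, 19, k2), (5050, 34, Ada, qa, 40, k2), (5050, 36, Uma, eng, 19, bio), (5050, 36, Uma, eng, 40, bio), (870, 12, Ada, p2, 12, qa), (870, 12, Ada, p2, 32, qa), (870, 12, Ada, p2, 6, qa), (870, 16, Bo, p1, 12, law), (870, 16, Bo, p1, 32, law), (870, 16, Bo, p1, 6, law), (870, 38, Gus, hr, 12, fin), (870, 38, Gus, hr, 32, fin), (870, 38, Gus, hr, 6, fin), (870, 6, Ada, mkt, 12, rd), (870, 6, Ada, mkt, 32, rd), (870, 6, Ada, mkt, 6, rd)}
Filtering on budget ≤ 2064 leaves {(870, 12, Ada, p2, 12, qa), (870, 12, Ada, p2, 32, qa), (870, 12, Ada, p2, 6, qa), (870, 16, Bo, p1, 12, law), (870, 16, Bo, p1, 32, law), (870, 16, Bo, p1, 6, law), (870, 38, Gus, hr, 12, fin), (870, 38, Gus, hr, 32, fin), (870, 38, Gus, hr, 6, fin), (870, 6, Ada, mkt, 12, rd), (870, 6, Ada, mkt, 32, rd), (870, 6, Ada, mkt, 6, rd)}.
Projecting to eid, budget (9 duplicate(s) eliminated): {(12, 870), (32, 870), (6, 870)}

{(12, 870), (32, 870), (6, 870)}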